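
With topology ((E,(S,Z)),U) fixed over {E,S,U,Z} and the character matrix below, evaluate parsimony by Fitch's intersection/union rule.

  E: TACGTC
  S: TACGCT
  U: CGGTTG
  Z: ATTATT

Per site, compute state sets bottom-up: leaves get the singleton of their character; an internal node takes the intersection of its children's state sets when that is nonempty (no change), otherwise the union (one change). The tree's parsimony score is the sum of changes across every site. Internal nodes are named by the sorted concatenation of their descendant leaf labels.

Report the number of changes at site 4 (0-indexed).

1

site 0, node SZ: S={T} ∪ Z={A} → {A,T} (+1)
site 0, node ESZ: E={T} ∩ SZ={A,T} → {T} (+0)
site 0, node ESUZ: ESZ={T} ∪ U={C} → {C,T} (+1)
site 1, node SZ: S={A} ∪ Z={T} → {A,T} (+1)
site 1, node ESZ: E={A} ∩ SZ={A,T} → {A} (+0)
site 1, node ESUZ: ESZ={A} ∪ U={G} → {A,G} (+1)
site 2, node SZ: S={C} ∪ Z={T} → {C,T} (+1)
site 2, node ESZ: E={C} ∩ SZ={C,T} → {C} (+0)
site 2, node ESUZ: ESZ={C} ∪ U={G} → {C,G} (+1)
site 3, node SZ: S={G} ∪ Z={A} → {A,G} (+1)
site 3, node ESZ: E={G} ∩ SZ={A,G} → {G} (+0)
site 3, node ESUZ: ESZ={G} ∪ U={T} → {G,T} (+1)
site 4, node SZ: S={C} ∪ Z={T} → {C,T} (+1)
site 4, node ESZ: E={T} ∩ SZ={C,T} → {T} (+0)
site 4, node ESUZ: ESZ={T} ∩ U={T} → {T} (+0)
site 5, node SZ: S={T} ∩ Z={T} → {T} (+0)
site 5, node ESZ: E={C} ∪ SZ={T} → {C,T} (+1)
site 5, node ESUZ: ESZ={C,T} ∪ U={G} → {C,G,T} (+1)
per-site changes: [2, 2, 2, 2, 1, 2]; total = 11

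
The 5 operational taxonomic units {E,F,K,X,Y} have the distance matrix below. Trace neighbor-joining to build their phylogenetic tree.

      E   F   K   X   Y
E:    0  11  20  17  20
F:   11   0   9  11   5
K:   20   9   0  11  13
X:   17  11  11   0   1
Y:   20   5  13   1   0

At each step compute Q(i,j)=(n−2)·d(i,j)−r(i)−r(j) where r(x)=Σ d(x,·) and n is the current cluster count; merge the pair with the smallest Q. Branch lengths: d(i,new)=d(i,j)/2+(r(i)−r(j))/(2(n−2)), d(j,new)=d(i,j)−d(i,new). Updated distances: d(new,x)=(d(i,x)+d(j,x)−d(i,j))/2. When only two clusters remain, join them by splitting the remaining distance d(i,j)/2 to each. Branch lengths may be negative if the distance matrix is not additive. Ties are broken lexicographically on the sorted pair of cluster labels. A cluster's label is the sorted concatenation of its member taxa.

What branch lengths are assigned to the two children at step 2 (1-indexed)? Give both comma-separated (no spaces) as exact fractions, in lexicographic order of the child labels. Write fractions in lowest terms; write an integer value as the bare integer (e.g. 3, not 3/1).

iteration 1: select X,Y (d=1, Q=-76); attach at lengths (2/3, 1/3); label the merged cluster XY
  updated: d(E,XY)=18, d(F,XY)=15/2, d(K,XY)=23/2
iteration 2: select E,F (d=11, Q=-109/2); attach at lengths (87/8, 1/8); label the merged cluster EF
  updated: d(EF,K)=9, d(EF,XY)=29/4
iteration 3: select EF,K (d=9, Q=-111/4); attach at lengths (19/8, 53/8); label the merged cluster EFK
  updated: d(EFK,XY)=39/8
iteration 4: select EFK,XY (d=39/8); attach at lengths (39/16, 39/16); label the merged cluster EFKXY
final tree: (((E:87/8,F:1/8):19/8,K:53/8):39/16,(X:2/3,Y:1/3):39/16)
total length: 207/8

87/8,1/8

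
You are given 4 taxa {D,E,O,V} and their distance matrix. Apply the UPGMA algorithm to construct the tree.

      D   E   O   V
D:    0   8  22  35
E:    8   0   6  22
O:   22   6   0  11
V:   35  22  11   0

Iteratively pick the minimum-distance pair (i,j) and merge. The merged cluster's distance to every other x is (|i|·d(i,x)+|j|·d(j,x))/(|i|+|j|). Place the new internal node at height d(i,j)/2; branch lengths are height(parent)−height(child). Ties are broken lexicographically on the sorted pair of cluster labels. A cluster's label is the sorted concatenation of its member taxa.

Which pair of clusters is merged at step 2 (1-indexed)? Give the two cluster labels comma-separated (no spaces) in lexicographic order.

D,EO

iteration 1: select E,O (d=6); attach at lengths (3, 3); label the merged cluster EO
  updated: d(D,EO)=15, d(EO,V)=33/2
iteration 2: select D,EO (d=15); attach at lengths (15/2, 9/2); label the merged cluster DEO
  updated: d(DEO,V)=68/3
iteration 3: select DEO,V (d=68/3); attach at lengths (23/6, 34/3); label the merged cluster DEOV
final tree: ((D:15/2,(E:3,O:3):9/2):23/6,V:34/3)
total length: 199/6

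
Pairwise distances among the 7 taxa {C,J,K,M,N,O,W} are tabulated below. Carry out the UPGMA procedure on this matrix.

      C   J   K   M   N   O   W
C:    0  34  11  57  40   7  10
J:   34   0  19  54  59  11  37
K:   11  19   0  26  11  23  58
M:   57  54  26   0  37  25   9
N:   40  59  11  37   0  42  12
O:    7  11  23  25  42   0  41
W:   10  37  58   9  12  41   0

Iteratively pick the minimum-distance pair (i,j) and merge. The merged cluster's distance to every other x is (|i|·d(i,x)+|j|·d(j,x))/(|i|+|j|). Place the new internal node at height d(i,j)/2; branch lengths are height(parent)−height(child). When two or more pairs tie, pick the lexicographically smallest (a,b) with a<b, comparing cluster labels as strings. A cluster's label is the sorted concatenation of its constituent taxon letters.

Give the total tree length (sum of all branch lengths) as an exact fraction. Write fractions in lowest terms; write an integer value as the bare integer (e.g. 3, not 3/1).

step 1: merge (C,O) at d=7; branch lengths C→7/2, O→7/2; new cluster CO
  updated: d(CO,J)=45/2, d(CO,K)=17, d(CO,M)=41, d(CO,N)=41, d(CO,W)=51/2
step 2: merge (M,W) at d=9; branch lengths M→9/2, W→9/2; new cluster MW
  updated: d(CO,MW)=133/4, d(J,MW)=91/2, d(K,MW)=42, d(MW,N)=49/2
step 3: merge (K,N) at d=11; branch lengths K→11/2, N→11/2; new cluster KN
  updated: d(CO,KN)=29, d(J,KN)=39, d(KN,MW)=133/4
step 4: merge (CO,J) at d=45/2; branch lengths CO→31/4, J→45/4; new cluster CJO
  updated: d(CJO,KN)=97/3, d(CJO,MW)=112/3
step 5: merge (CJO,KN) at d=97/3; branch lengths CJO→59/12, KN→32/3; new cluster CJKNO
  updated: d(CJKNO,MW)=357/10
step 6: merge (CJKNO,MW) at d=357/10; branch lengths CJKNO→101/60, MW→267/20; new cluster CJKMNOW
final tree: ((((C:7/2,O:7/2):31/4,J:45/4):59/12,(K:11/2,N:11/2):32/3):101/60,(M:9/2,W:9/2):267/20)
total length: 4597/60

4597/60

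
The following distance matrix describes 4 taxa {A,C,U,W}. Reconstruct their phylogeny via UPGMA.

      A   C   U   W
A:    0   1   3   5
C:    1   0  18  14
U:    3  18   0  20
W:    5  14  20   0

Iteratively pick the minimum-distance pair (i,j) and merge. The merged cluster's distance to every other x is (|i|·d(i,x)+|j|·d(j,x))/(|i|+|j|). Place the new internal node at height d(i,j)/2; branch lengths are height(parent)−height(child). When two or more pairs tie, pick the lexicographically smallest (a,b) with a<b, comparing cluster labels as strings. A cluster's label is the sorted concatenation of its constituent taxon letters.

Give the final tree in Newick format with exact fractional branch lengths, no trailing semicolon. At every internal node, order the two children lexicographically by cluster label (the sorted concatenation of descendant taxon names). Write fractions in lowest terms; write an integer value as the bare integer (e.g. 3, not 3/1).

1. join A+C (d=1) ⇒ AC; edges |A|=1/2, |C|=1/2
  updated: d(AC,U)=21/2, d(AC,W)=19/2
2. join AC+W (d=19/2) ⇒ ACW; edges |AC|=17/4, |W|=19/4
  updated: d(ACW,U)=41/3
3. join ACW+U (d=41/3) ⇒ ACUW; edges |ACW|=25/12, |U|=41/6
final tree: (((A:1/2,C:1/2):17/4,W:19/4):25/12,U:41/6)
total length: 227/12

(((A:1/2,C:1/2):17/4,W:19/4):25/12,U:41/6)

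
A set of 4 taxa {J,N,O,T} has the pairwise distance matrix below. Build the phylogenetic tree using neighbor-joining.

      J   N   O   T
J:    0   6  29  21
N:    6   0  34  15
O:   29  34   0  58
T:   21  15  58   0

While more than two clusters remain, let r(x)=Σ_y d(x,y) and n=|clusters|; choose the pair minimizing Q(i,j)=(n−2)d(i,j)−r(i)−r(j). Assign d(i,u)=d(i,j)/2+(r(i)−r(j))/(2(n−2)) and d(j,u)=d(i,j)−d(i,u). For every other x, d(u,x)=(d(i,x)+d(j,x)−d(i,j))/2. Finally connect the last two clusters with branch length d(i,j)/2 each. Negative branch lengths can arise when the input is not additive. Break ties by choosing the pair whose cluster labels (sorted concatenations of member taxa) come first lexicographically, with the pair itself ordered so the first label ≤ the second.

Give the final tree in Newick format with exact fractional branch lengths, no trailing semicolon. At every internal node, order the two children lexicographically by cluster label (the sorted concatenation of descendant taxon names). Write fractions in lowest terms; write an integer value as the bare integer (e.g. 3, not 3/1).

iteration 1: select J,O (d=29, Q=-119); attach at lengths (-7/4, 123/4); label the merged cluster JO
  updated: d(JO,N)=11/2, d(JO,T)=25
iteration 2: select JO,N (d=11/2, Q=-91/2); attach at lengths (31/4, -9/4); label the merged cluster JNO
  updated: d(JNO,T)=69/4
iteration 3: select JNO,T (d=69/4); attach at lengths (69/8, 69/8); label the merged cluster JNOT
final tree: (((J:-7/4,O:123/4):31/4,N:-9/4):69/8,T:69/8)
total length: 207/4

(((J:-7/4,O:123/4):31/4,N:-9/4):69/8,T:69/8)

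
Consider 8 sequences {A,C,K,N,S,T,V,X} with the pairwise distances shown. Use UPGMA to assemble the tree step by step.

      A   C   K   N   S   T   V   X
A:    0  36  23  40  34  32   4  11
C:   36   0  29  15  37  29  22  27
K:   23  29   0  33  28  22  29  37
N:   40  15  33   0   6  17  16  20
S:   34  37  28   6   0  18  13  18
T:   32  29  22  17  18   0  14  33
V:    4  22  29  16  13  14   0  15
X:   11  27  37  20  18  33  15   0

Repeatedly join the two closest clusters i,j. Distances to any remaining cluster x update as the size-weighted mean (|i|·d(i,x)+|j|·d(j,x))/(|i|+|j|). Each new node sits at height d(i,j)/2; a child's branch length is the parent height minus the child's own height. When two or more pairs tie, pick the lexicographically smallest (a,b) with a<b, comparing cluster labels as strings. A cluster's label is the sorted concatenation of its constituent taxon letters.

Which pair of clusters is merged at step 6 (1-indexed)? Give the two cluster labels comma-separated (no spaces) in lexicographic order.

ANSTVX,C

step 1: merge (A,V) at d=4; branch lengths A→2, V→2; new cluster AV
  updated: d(AV,C)=29, d(AV,K)=26, d(AV,N)=28, d(AV,S)=47/2, d(AV,T)=23, d(AV,X)=13
step 2: merge (N,S) at d=6; branch lengths N→3, S→3; new cluster NS
  updated: d(AV,NS)=103/4, d(C,NS)=26, d(K,NS)=61/2, d(NS,T)=35/2, d(NS,X)=19
step 3: merge (AV,X) at d=13; branch lengths AV→9/2, X→13/2; new cluster AVX
  updated: d(AVX,C)=85/3, d(AVX,K)=89/3, d(AVX,NS)=47/2, d(AVX,T)=79/3
step 4: merge (NS,T) at d=35/2; branch lengths NS→23/4, T→35/4; new cluster NST
  updated: d(AVX,NST)=220/9, d(C,NST)=27, d(K,NST)=83/3
step 5: merge (AVX,NST) at d=220/9; branch lengths AVX→103/18, NST→125/36; new cluster ANSTVX
  updated: d(ANSTVX,C)=83/3, d(ANSTVX,K)=86/3
step 6: merge (ANSTVX,C) at d=83/3; branch lengths ANSTVX→29/18, C→83/6; new cluster ACNSTVX
  updated: d(ACNSTVX,K)=201/7
step 7: merge (ACNSTVX,K) at d=201/7; branch lengths ACNSTVX→11/21, K→201/14; new cluster ACKNSTVX
final tree: (((((A:2,V:2):9/2,X:13/2):103/18,((N:3,S:3):23/4,T:35/4):125/36):29/18,C:83/6):11/21,K:201/14)
total length: 18905/252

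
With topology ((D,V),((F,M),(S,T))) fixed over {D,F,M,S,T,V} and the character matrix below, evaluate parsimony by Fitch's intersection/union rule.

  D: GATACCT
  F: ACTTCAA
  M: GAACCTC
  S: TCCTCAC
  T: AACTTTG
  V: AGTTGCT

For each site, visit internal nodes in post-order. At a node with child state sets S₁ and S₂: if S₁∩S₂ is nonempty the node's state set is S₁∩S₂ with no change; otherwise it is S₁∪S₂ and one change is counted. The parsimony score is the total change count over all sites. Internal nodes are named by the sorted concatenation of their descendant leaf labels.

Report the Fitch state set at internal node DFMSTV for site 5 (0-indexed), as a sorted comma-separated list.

[col 0] DV: children D:{G}, V:{A} ∪→ {A,G}; cost 1
[col 0] FM: children F:{A}, M:{G} ∪→ {A,G}; cost 1
[col 0] ST: children S:{T}, T:{A} ∪→ {A,T}; cost 1
[col 0] FMST: children FM:{A,G}, ST:{A,T} ∩→ {A}; cost 0
[col 0] DFMSTV: children DV:{A,G}, FMST:{A} ∩→ {A}; cost 0
[col 1] DV: children D:{A}, V:{G} ∪→ {A,G}; cost 1
[col 1] FM: children F:{C}, M:{A} ∪→ {A,C}; cost 1
[col 1] ST: children S:{C}, T:{A} ∪→ {A,C}; cost 1
[col 1] FMST: children FM:{A,C}, ST:{A,C} ∩→ {A,C}; cost 0
[col 1] DFMSTV: children DV:{A,G}, FMST:{A,C} ∩→ {A}; cost 0
[col 2] DV: children D:{T}, V:{T} ∩→ {T}; cost 0
[col 2] FM: children F:{T}, M:{A} ∪→ {A,T}; cost 1
[col 2] ST: children S:{C}, T:{C} ∩→ {C}; cost 0
[col 2] FMST: children FM:{A,T}, ST:{C} ∪→ {A,C,T}; cost 1
[col 2] DFMSTV: children DV:{T}, FMST:{A,C,T} ∩→ {T}; cost 0
[col 3] DV: children D:{A}, V:{T} ∪→ {A,T}; cost 1
[col 3] FM: children F:{T}, M:{C} ∪→ {C,T}; cost 1
[col 3] ST: children S:{T}, T:{T} ∩→ {T}; cost 0
[col 3] FMST: children FM:{C,T}, ST:{T} ∩→ {T}; cost 0
[col 3] DFMSTV: children DV:{A,T}, FMST:{T} ∩→ {T}; cost 0
[col 4] DV: children D:{C}, V:{G} ∪→ {C,G}; cost 1
[col 4] FM: children F:{C}, M:{C} ∩→ {C}; cost 0
[col 4] ST: children S:{C}, T:{T} ∪→ {C,T}; cost 1
[col 4] FMST: children FM:{C}, ST:{C,T} ∩→ {C}; cost 0
[col 4] DFMSTV: children DV:{C,G}, FMST:{C} ∩→ {C}; cost 0
[col 5] DV: children D:{C}, V:{C} ∩→ {C}; cost 0
[col 5] FM: children F:{A}, M:{T} ∪→ {A,T}; cost 1
[col 5] ST: children S:{A}, T:{T} ∪→ {A,T}; cost 1
[col 5] FMST: children FM:{A,T}, ST:{A,T} ∩→ {A,T}; cost 0
[col 5] DFMSTV: children DV:{C}, FMST:{A,T} ∪→ {A,C,T}; cost 1
[col 6] DV: children D:{T}, V:{T} ∩→ {T}; cost 0
[col 6] FM: children F:{A}, M:{C} ∪→ {A,C}; cost 1
[col 6] ST: children S:{C}, T:{G} ∪→ {C,G}; cost 1
[col 6] FMST: children FM:{A,C}, ST:{C,G} ∩→ {C}; cost 0
[col 6] DFMSTV: children DV:{T}, FMST:{C} ∪→ {C,T}; cost 1
per-site changes: [3, 3, 2, 2, 2, 3, 3]; total = 18

A,C,T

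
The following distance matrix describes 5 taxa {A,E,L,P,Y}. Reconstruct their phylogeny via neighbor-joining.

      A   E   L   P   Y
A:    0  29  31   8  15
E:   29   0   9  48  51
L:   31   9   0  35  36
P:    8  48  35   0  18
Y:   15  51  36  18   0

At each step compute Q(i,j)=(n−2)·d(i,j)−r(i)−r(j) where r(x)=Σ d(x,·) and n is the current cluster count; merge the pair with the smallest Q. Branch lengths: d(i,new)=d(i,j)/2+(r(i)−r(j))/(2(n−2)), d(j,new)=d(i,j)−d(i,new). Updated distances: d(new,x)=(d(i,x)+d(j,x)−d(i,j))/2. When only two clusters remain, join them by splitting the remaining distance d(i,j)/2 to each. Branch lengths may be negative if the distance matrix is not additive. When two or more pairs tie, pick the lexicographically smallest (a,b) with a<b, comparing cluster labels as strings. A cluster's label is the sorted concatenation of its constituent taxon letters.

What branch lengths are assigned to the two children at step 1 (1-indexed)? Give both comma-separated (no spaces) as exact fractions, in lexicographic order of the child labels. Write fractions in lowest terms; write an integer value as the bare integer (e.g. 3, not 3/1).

step 1: merge (E,L) at d=9, Q=-221; branch lengths E→53/6, L→1/6; new cluster EL
  updated: d(A,EL)=51/2, d(EL,P)=37, d(EL,Y)=39
step 2: merge (A,EL) at d=51/2, Q=-99; branch lengths A→-1/2, EL→26; new cluster AEL
  updated: d(AEL,P)=39/4, d(AEL,Y)=57/4
step 3: merge (AEL,P) at d=39/4, Q=-42; branch lengths AEL→3, P→27/4; new cluster AELP
  updated: d(AELP,Y)=45/4
step 4: merge (AELP,Y) at d=45/4; branch lengths AELP→45/8, Y→45/8; new cluster AELPY
final tree: (((A:-1/2,(E:53/6,L:1/6):26):3,P:27/4):45/8,Y:45/8)
total length: 111/2

53/6,1/6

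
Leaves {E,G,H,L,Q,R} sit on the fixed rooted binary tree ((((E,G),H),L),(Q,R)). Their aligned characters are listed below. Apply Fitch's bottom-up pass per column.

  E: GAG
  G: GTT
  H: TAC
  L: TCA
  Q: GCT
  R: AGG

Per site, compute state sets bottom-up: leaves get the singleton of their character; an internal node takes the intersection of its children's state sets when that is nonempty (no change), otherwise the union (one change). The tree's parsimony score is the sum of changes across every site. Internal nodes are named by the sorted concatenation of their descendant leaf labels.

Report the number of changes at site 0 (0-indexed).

3

site 0, node EG: E={G} ∩ G={G} → {G} (+0)
site 0, node EGH: EG={G} ∪ H={T} → {G,T} (+1)
site 0, node EGHL: EGH={G,T} ∩ L={T} → {T} (+0)
site 0, node QR: Q={G} ∪ R={A} → {A,G} (+1)
site 0, node EGHLQR: EGHL={T} ∪ QR={A,G} → {A,G,T} (+1)
site 1, node EG: E={A} ∪ G={T} → {A,T} (+1)
site 1, node EGH: EG={A,T} ∩ H={A} → {A} (+0)
site 1, node EGHL: EGH={A} ∪ L={C} → {A,C} (+1)
site 1, node QR: Q={C} ∪ R={G} → {C,G} (+1)
site 1, node EGHLQR: EGHL={A,C} ∩ QR={C,G} → {C} (+0)
site 2, node EG: E={G} ∪ G={T} → {G,T} (+1)
site 2, node EGH: EG={G,T} ∪ H={C} → {C,G,T} (+1)
site 2, node EGHL: EGH={C,G,T} ∪ L={A} → {A,C,G,T} (+1)
site 2, node QR: Q={T} ∪ R={G} → {G,T} (+1)
site 2, node EGHLQR: EGHL={A,C,G,T} ∩ QR={G,T} → {G,T} (+0)
per-site changes: [3, 3, 4]; total = 10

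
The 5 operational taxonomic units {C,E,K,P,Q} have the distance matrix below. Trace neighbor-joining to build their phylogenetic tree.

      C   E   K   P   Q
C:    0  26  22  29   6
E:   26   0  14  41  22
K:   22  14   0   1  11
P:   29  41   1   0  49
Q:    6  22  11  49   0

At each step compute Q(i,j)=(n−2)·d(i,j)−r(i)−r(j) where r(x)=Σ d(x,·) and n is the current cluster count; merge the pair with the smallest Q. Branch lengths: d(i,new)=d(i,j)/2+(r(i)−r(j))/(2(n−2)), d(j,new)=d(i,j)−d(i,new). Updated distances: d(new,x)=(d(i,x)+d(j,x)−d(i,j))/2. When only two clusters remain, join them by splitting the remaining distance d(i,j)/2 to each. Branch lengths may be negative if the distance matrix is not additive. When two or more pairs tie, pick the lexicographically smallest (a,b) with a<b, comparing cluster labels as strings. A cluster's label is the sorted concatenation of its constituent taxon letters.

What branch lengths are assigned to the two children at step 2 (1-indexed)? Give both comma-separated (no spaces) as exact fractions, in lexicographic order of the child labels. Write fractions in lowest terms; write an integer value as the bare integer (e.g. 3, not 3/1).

23/8,25/8

iteration 1: select K,P (d=1, Q=-165); attach at lengths (-23/2, 25/2); label the merged cluster KP
  updated: d(C,KP)=25, d(E,KP)=27, d(KP,Q)=59/2
iteration 2: select C,Q (d=6, Q=-205/2); attach at lengths (23/8, 25/8); label the merged cluster CQ
  updated: d(CQ,E)=21, d(CQ,KP)=97/4
iteration 3: select CQ,E (d=21, Q=-289/4); attach at lengths (73/8, 95/8); label the merged cluster CEQ
  updated: d(CEQ,KP)=121/8
iteration 4: select CEQ,KP (d=121/8); attach at lengths (121/16, 121/16); label the merged cluster CEKPQ
final tree: (((C:23/8,Q:25/8):73/8,E:95/8):121/16,(K:-23/2,P:25/2):121/16)
total length: 345/8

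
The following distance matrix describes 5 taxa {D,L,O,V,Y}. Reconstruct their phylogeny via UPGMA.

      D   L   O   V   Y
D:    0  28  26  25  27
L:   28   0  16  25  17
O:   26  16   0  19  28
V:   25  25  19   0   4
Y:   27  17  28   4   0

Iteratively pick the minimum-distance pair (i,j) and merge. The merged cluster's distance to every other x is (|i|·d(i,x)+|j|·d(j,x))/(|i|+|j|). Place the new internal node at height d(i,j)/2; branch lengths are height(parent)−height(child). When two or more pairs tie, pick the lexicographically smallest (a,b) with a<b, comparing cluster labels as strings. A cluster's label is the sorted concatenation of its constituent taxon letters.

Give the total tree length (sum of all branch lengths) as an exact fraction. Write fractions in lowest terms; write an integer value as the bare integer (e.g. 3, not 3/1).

381/8

step 1: merge (V,Y) at d=4; branch lengths V→2, Y→2; new cluster VY
  updated: d(D,VY)=26, d(L,VY)=21, d(O,VY)=47/2
step 2: merge (L,O) at d=16; branch lengths L→8, O→8; new cluster LO
  updated: d(D,LO)=27, d(LO,VY)=89/4
step 3: merge (LO,VY) at d=89/4; branch lengths LO→25/8, VY→73/8; new cluster LOVY
  updated: d(D,LOVY)=53/2
step 4: merge (D,LOVY) at d=53/2; branch lengths D→53/4, LOVY→17/8; new cluster DLOVY
final tree: (D:53/4,((L:8,O:8):25/8,(V:2,Y:2):73/8):17/8)
total length: 381/8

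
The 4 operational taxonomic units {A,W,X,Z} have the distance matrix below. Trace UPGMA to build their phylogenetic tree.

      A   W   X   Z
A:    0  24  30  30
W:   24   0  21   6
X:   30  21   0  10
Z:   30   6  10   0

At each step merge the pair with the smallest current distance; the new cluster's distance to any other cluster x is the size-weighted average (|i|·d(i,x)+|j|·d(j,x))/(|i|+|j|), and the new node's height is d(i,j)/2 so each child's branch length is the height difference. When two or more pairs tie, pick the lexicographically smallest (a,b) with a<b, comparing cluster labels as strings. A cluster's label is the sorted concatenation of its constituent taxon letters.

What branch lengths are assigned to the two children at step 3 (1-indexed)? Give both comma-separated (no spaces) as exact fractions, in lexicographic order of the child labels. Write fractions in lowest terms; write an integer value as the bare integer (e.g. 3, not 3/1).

14,25/4

1. join W+Z (d=6) ⇒ WZ; edges |W|=3, |Z|=3
  updated: d(A,WZ)=27, d(WZ,X)=31/2
2. join WZ+X (d=31/2) ⇒ WXZ; edges |WZ|=19/4, |X|=31/4
  updated: d(A,WXZ)=28
3. join A+WXZ (d=28) ⇒ AWXZ; edges |A|=14, |WXZ|=25/4
final tree: (A:14,((W:3,Z:3):19/4,X:31/4):25/4)
total length: 155/4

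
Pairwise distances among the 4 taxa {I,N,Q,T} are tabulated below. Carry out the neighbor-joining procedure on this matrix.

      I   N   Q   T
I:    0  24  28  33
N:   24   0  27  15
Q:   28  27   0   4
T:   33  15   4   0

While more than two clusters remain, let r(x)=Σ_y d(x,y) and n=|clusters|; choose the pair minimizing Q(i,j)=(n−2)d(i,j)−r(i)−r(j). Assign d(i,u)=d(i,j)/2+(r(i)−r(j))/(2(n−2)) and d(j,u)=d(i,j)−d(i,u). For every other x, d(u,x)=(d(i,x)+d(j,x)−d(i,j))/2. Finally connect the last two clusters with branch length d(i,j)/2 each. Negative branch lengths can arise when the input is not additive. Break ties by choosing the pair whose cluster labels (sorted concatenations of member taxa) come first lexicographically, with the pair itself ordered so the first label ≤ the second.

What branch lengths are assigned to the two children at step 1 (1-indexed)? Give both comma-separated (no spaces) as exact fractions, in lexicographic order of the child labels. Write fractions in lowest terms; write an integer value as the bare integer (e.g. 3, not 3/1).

1. join I+N (d=24, Q=-103) ⇒ IN; edges |I|=67/4, |N|=29/4
  updated: d(IN,Q)=31/2, d(IN,T)=12
2. join IN+Q (d=31/2, Q=-63/2) ⇒ INQ; edges |IN|=47/4, |Q|=15/4
  updated: d(INQ,T)=1/4
3. join INQ+T (d=1/4) ⇒ INQT; edges |INQ|=1/8, |T|=1/8
final tree: (((I:67/4,N:29/4):47/4,Q:15/4):1/8,T:1/8)
total length: 159/4

67/4,29/4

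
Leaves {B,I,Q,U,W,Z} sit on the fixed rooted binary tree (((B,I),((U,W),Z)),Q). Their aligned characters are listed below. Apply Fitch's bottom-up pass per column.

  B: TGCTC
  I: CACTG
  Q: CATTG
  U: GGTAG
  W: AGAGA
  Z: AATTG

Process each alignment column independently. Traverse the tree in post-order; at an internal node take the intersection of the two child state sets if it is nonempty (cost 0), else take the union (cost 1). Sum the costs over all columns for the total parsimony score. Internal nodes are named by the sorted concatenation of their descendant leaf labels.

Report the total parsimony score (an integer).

11

BI@0: {T} ∪ {C} = {C,T} (union, +1)
UW@0: {G} ∪ {A} = {A,G} (union, +1)
UWZ@0: {A,G} ∩ {A} = {A} (intersection, +0)
BIUWZ@0: {C,T} ∪ {A} = {A,C,T} (union, +1)
BIQUWZ@0: {A,C,T} ∩ {C} = {C} (intersection, +0)
BI@1: {G} ∪ {A} = {A,G} (union, +1)
UW@1: {G} ∩ {G} = {G} (intersection, +0)
UWZ@1: {G} ∪ {A} = {A,G} (union, +1)
BIUWZ@1: {A,G} ∩ {A,G} = {A,G} (intersection, +0)
BIQUWZ@1: {A,G} ∩ {A} = {A} (intersection, +0)
BI@2: {C} ∩ {C} = {C} (intersection, +0)
UW@2: {T} ∪ {A} = {A,T} (union, +1)
UWZ@2: {A,T} ∩ {T} = {T} (intersection, +0)
BIUWZ@2: {C} ∪ {T} = {C,T} (union, +1)
BIQUWZ@2: {C,T} ∩ {T} = {T} (intersection, +0)
BI@3: {T} ∩ {T} = {T} (intersection, +0)
UW@3: {A} ∪ {G} = {A,G} (union, +1)
UWZ@3: {A,G} ∪ {T} = {A,G,T} (union, +1)
BIUWZ@3: {T} ∩ {A,G,T} = {T} (intersection, +0)
BIQUWZ@3: {T} ∩ {T} = {T} (intersection, +0)
BI@4: {C} ∪ {G} = {C,G} (union, +1)
UW@4: {G} ∪ {A} = {A,G} (union, +1)
UWZ@4: {A,G} ∩ {G} = {G} (intersection, +0)
BIUWZ@4: {C,G} ∩ {G} = {G} (intersection, +0)
BIQUWZ@4: {G} ∩ {G} = {G} (intersection, +0)
per-site changes: [3, 2, 2, 2, 2]; total = 11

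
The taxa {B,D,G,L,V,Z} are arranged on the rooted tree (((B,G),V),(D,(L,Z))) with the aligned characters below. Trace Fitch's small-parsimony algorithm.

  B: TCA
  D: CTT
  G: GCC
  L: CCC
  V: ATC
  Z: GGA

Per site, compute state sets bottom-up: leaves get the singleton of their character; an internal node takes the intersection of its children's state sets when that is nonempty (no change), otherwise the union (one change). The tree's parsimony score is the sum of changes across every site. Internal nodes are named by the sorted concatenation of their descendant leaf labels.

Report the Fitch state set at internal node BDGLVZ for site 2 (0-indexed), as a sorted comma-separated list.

[col 0] BG: children B:{T}, G:{G} ∪→ {G,T}; cost 1
[col 0] BGV: children BG:{G,T}, V:{A} ∪→ {A,G,T}; cost 1
[col 0] LZ: children L:{C}, Z:{G} ∪→ {C,G}; cost 1
[col 0] DLZ: children D:{C}, LZ:{C,G} ∩→ {C}; cost 0
[col 0] BDGLVZ: children BGV:{A,G,T}, DLZ:{C} ∪→ {A,C,G,T}; cost 1
[col 1] BG: children B:{C}, G:{C} ∩→ {C}; cost 0
[col 1] BGV: children BG:{C}, V:{T} ∪→ {C,T}; cost 1
[col 1] LZ: children L:{C}, Z:{G} ∪→ {C,G}; cost 1
[col 1] DLZ: children D:{T}, LZ:{C,G} ∪→ {C,G,T}; cost 1
[col 1] BDGLVZ: children BGV:{C,T}, DLZ:{C,G,T} ∩→ {C,T}; cost 0
[col 2] BG: children B:{A}, G:{C} ∪→ {A,C}; cost 1
[col 2] BGV: children BG:{A,C}, V:{C} ∩→ {C}; cost 0
[col 2] LZ: children L:{C}, Z:{A} ∪→ {A,C}; cost 1
[col 2] DLZ: children D:{T}, LZ:{A,C} ∪→ {A,C,T}; cost 1
[col 2] BDGLVZ: children BGV:{C}, DLZ:{A,C,T} ∩→ {C}; cost 0
per-site changes: [4, 3, 3]; total = 10

C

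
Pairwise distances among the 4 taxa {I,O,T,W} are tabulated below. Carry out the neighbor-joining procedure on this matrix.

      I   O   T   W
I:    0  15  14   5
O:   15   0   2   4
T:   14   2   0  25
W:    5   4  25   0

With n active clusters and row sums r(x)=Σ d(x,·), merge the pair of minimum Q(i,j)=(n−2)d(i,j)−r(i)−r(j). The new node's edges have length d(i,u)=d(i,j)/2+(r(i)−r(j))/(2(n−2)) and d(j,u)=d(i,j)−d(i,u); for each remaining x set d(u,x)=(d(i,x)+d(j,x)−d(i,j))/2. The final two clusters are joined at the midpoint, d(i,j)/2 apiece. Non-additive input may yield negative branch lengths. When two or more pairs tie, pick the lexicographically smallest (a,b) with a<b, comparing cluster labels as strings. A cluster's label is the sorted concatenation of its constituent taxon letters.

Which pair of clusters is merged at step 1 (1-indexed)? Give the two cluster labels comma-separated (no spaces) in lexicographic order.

I,W

iteration 1: select I,W (d=5, Q=-58); attach at lengths (5/2, 5/2); label the merged cluster IW
  updated: d(IW,O)=7, d(IW,T)=17
iteration 2: select IW,O (d=7, Q=-26); attach at lengths (11, -4); label the merged cluster IOW
  updated: d(IOW,T)=6
iteration 3: select IOW,T (d=6); attach at lengths (3, 3); label the merged cluster IOTW
final tree: (((I:5/2,W:5/2):11,O:-4):3,T:3)
total length: 18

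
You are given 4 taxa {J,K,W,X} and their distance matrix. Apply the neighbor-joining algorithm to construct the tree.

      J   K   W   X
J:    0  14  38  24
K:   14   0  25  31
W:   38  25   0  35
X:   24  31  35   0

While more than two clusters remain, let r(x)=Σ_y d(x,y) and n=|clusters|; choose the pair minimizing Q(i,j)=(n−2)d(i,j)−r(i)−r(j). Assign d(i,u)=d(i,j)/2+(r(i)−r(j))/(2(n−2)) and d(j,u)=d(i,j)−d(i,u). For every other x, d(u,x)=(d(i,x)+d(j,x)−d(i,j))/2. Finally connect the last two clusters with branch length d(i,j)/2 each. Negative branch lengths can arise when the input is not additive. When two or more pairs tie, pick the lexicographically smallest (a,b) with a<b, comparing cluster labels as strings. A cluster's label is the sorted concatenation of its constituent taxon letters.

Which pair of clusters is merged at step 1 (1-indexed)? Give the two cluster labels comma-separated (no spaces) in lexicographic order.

iteration 1: select J,K (d=14, Q=-118); attach at lengths (17/2, 11/2); label the merged cluster JK
  updated: d(JK,W)=49/2, d(JK,X)=41/2
iteration 2: select JK,W (d=49/2, Q=-80); attach at lengths (5, 39/2); label the merged cluster JKW
  updated: d(JKW,X)=31/2
iteration 3: select JKW,X (d=31/2); attach at lengths (31/4, 31/4); label the merged cluster JKWX
final tree: (((J:17/2,K:11/2):5,W:39/2):31/4,X:31/4)
total length: 54

J,K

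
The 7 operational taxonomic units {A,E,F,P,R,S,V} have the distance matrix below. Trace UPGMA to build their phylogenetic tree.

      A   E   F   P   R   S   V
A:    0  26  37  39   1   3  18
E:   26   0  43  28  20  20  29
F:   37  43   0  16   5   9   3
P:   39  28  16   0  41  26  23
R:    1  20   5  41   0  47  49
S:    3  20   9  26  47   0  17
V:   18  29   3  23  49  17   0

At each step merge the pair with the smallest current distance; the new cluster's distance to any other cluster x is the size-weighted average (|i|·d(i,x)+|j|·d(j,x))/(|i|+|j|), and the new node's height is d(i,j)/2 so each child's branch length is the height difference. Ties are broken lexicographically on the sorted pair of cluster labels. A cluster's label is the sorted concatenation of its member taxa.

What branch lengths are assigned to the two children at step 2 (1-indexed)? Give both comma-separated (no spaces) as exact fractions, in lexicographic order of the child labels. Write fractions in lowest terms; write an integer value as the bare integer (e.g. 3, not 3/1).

iteration 1: select A,R (d=1); attach at lengths (1/2, 1/2); label the merged cluster AR
  updated: d(AR,E)=23, d(AR,F)=21, d(AR,P)=40, d(AR,S)=25, d(AR,V)=67/2
iteration 2: select F,V (d=3); attach at lengths (3/2, 3/2); label the merged cluster FV
  updated: d(AR,FV)=109/4, d(E,FV)=36, d(FV,P)=39/2, d(FV,S)=13
iteration 3: select FV,S (d=13); attach at lengths (5, 13/2); label the merged cluster FSV
  updated: d(AR,FSV)=53/2, d(E,FSV)=92/3, d(FSV,P)=65/3
iteration 4: select FSV,P (d=65/3); attach at lengths (13/3, 65/6); label the merged cluster FPSV
  updated: d(AR,FPSV)=239/8, d(E,FPSV)=30
iteration 5: select AR,E (d=23); attach at lengths (11, 23/2); label the merged cluster AER
  updated: d(AER,FPSV)=359/12
iteration 6: select AER,FPSV (d=359/12); attach at lengths (83/24, 33/8); label the merged cluster AEFPRSV
final tree: (((A:1/2,R:1/2):11,E:23/2):83/24,(((F:3/2,V:3/2):5,S:13/2):13/3,P:65/6):33/8)
total length: 243/4

3/2,3/2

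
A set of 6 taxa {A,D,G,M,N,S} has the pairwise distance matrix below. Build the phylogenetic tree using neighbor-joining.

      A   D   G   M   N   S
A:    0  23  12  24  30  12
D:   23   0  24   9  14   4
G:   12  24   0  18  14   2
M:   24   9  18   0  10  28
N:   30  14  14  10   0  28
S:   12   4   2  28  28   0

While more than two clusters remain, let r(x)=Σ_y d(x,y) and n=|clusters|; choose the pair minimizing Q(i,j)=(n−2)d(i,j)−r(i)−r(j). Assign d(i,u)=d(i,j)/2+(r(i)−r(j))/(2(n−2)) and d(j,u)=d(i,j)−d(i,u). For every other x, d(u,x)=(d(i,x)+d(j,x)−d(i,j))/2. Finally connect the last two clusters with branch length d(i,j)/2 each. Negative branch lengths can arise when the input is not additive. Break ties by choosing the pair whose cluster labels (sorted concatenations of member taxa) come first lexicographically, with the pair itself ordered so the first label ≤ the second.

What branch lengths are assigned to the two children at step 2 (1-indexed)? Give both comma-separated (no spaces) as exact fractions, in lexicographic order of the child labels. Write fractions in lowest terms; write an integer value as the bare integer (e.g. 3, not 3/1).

29/12,49/12

iteration 1: select M,N (d=10, Q=-145); attach at lengths (33/8, 47/8); label the merged cluster MN
  updated: d(A,MN)=22, d(D,MN)=13/2, d(G,MN)=11, d(MN,S)=23
iteration 2: select D,MN (d=13/2, Q=-201/2); attach at lengths (29/12, 49/12); label the merged cluster DMN
  updated: d(A,DMN)=77/4, d(DMN,G)=57/4, d(DMN,S)=41/4
iteration 3: select A,DMN (d=77/4, Q=-97/2); attach at lengths (19/2, 39/4); label the merged cluster ADMN
  updated: d(ADMN,G)=7/2, d(ADMN,S)=3/2
iteration 4: select ADMN,G (d=7/2, Q=-7); attach at lengths (3/2, 2); label the merged cluster ADGMN
  updated: d(ADGMN,S)=0
iteration 5: select ADGMN,S (d=0); attach at lengths (0, 0); label the merged cluster ADGMNS
final tree: (((A:19/2,(D:29/12,(M:33/8,N:47/8):49/12):39/4):3/2,G:2):0,S:0)
total length: 157/4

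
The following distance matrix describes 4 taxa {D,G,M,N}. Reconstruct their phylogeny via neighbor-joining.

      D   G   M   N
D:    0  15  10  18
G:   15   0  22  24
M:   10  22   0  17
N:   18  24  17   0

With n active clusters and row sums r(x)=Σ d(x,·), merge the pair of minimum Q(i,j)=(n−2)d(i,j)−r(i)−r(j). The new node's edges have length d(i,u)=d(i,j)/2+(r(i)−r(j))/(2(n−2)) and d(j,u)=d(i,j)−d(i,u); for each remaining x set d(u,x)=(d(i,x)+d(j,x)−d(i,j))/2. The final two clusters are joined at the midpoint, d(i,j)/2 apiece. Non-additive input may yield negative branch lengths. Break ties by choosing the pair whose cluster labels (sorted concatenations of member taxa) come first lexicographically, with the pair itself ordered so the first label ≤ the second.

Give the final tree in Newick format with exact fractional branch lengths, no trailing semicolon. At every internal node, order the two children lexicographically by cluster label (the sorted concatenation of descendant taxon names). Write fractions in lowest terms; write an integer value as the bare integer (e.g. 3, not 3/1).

(((D:3,G:12):5/2,M:6):11/2,N:11/2)

1. join D+G (d=15, Q=-74) ⇒ DG; edges |D|=3, |G|=12
  updated: d(DG,M)=17/2, d(DG,N)=27/2
2. join DG+M (d=17/2, Q=-39) ⇒ DGM; edges |DG|=5/2, |M|=6
  updated: d(DGM,N)=11
3. join DGM+N (d=11) ⇒ DGMN; edges |DGM|=11/2, |N|=11/2
final tree: (((D:3,G:12):5/2,M:6):11/2,N:11/2)
total length: 69/2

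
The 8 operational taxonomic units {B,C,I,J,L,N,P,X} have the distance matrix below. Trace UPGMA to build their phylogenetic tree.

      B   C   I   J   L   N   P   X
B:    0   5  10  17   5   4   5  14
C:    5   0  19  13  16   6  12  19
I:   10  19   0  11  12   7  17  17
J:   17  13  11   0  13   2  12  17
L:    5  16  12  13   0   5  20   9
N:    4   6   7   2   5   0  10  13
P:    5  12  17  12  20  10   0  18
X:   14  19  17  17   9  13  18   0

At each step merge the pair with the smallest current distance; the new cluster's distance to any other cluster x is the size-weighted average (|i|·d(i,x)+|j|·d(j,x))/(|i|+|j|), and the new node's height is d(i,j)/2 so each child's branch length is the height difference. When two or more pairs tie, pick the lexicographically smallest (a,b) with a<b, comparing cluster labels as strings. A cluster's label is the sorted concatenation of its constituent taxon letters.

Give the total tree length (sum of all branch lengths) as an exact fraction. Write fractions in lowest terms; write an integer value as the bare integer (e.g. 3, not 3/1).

221/6

1. join J+N (d=2) ⇒ JN; edges |J|=1, |N|=1
  updated: d(B,JN)=21/2, d(C,JN)=19/2, d(I,JN)=9, d(JN,L)=9, d(JN,P)=11, d(JN,X)=15
2. join B+C (d=5) ⇒ BC; edges |B|=5/2, |C|=5/2
  updated: d(BC,I)=29/2, d(BC,JN)=10, d(BC,L)=21/2, d(BC,P)=17/2, d(BC,X)=33/2
3. join BC+P (d=17/2) ⇒ BCP; edges |BC|=7/4, |P|=17/4
  updated: d(BCP,I)=46/3, d(BCP,JN)=31/3, d(BCP,L)=41/3, d(BCP,X)=17
4. join I+JN (d=9) ⇒ IJN; edges |I|=9/2, |JN|=7/2
  updated: d(BCP,IJN)=12, d(IJN,L)=10, d(IJN,X)=47/3
5. join L+X (d=9) ⇒ LX; edges |L|=9/2, |X|=9/2
  updated: d(BCP,LX)=46/3, d(IJN,LX)=77/6
6. join BCP+IJN (d=12) ⇒ BCIJNP; edges |BCP|=7/4, |IJN|=3/2
  updated: d(BCIJNP,LX)=169/12
7. join BCIJNP+LX (d=169/12) ⇒ BCIJLNPX; edges |BCIJNP|=25/24, |LX|=61/24
final tree: ((((B:5/2,C:5/2):7/4,P:17/4):7/4,(I:9/2,(J:1,N:1):7/2):3/2):25/24,(L:9/2,X:9/2):61/24)
total length: 221/6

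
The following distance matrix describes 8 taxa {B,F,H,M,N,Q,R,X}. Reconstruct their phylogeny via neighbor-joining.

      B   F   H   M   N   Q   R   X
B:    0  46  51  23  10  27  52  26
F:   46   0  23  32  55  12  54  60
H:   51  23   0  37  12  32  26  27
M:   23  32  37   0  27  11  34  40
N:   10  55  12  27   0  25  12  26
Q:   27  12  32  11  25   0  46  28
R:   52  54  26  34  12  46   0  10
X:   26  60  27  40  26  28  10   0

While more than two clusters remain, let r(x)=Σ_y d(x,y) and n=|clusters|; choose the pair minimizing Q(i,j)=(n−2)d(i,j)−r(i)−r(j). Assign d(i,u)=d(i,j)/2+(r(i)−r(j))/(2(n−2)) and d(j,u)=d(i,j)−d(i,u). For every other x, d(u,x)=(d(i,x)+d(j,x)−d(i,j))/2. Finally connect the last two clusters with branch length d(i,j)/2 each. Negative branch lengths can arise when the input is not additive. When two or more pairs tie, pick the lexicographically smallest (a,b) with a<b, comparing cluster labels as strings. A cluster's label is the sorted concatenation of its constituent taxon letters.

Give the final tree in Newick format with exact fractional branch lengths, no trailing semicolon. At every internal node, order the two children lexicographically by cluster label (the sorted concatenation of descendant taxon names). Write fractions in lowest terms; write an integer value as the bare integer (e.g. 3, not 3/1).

((((B:163/12,((F:173/12,Q:-29/12):65/8,M:59/8):65/12):281/32,N:-61/32):133/32,H:377/32):311/64,(R:61/10,X:39/10):311/64)

step 1: merge (F,Q) at d=12, Q=-391; branch lengths F→173/12, Q→-29/12; new cluster FQ
  updated: d(B,FQ)=61/2, d(FQ,H)=43/2, d(FQ,M)=31/2, d(FQ,N)=34, d(FQ,R)=44, d(FQ,X)=38
step 2: merge (R,X) at d=10, Q=-295; branch lengths R→61/10, X→39/10; new cluster RX
  updated: d(B,RX)=34, d(FQ,RX)=36, d(H,RX)=43/2, d(M,RX)=32, d(N,RX)=14
step 3: merge (FQ,M) at d=31/2, Q=-210; branch lengths FQ→65/8, M→59/8; new cluster FMQ
  updated: d(B,FMQ)=19, d(FMQ,H)=43/2, d(FMQ,N)=91/4, d(FMQ,RX)=105/4
step 4: merge (B,FMQ) at d=19, Q=-293/2; branch lengths B→163/12, FMQ→65/12; new cluster BFMQ
  updated: d(BFMQ,H)=107/4, d(BFMQ,N)=55/8, d(BFMQ,RX)=165/8
step 5: merge (BFMQ,N) at d=55/8, Q=-587/8; branch lengths BFMQ→281/32, N→-61/32; new cluster BFMNQ
  updated: d(BFMNQ,H)=255/16, d(BFMNQ,RX)=111/8
step 6: merge (BFMNQ,H) at d=255/16, Q=-821/16; branch lengths BFMNQ→133/32, H→377/32; new cluster BFHMNQ
  updated: d(BFHMNQ,RX)=311/32
step 7: merge (BFHMNQ,RX) at d=311/32; branch lengths BFHMNQ→311/64, RX→311/64; new cluster BFHMNQRX
final tree: ((((B:163/12,((F:173/12,Q:-29/12):65/8,M:59/8):65/12):281/32,N:-61/32):133/32,H:377/32):311/64,(R:61/10,X:39/10):311/64)
total length: 2849/32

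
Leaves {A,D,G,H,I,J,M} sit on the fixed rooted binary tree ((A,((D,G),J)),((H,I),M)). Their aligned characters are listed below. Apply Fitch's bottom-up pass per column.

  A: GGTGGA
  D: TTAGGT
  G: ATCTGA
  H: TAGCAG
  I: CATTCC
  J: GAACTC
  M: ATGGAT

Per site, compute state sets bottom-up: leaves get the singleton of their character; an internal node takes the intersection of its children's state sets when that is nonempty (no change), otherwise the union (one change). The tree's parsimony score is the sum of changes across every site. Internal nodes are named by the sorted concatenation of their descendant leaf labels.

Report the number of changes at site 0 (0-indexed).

DG@0: {T} ∪ {A} = {A,T} (union, +1)
DGJ@0: {A,T} ∪ {G} = {A,G,T} (union, +1)
ADGJ@0: {G} ∩ {A,G,T} = {G} (intersection, +0)
HI@0: {T} ∪ {C} = {C,T} (union, +1)
HIM@0: {C,T} ∪ {A} = {A,C,T} (union, +1)
ADGHIJM@0: {G} ∪ {A,C,T} = {A,C,G,T} (union, +1)
DG@1: {T} ∩ {T} = {T} (intersection, +0)
DGJ@1: {T} ∪ {A} = {A,T} (union, +1)
ADGJ@1: {G} ∪ {A,T} = {A,G,T} (union, +1)
HI@1: {A} ∩ {A} = {A} (intersection, +0)
HIM@1: {A} ∪ {T} = {A,T} (union, +1)
ADGHIJM@1: {A,G,T} ∩ {A,T} = {A,T} (intersection, +0)
DG@2: {A} ∪ {C} = {A,C} (union, +1)
DGJ@2: {A,C} ∩ {A} = {A} (intersection, +0)
ADGJ@2: {T} ∪ {A} = {A,T} (union, +1)
HI@2: {G} ∪ {T} = {G,T} (union, +1)
HIM@2: {G,T} ∩ {G} = {G} (intersection, +0)
ADGHIJM@2: {A,T} ∪ {G} = {A,G,T} (union, +1)
DG@3: {G} ∪ {T} = {G,T} (union, +1)
DGJ@3: {G,T} ∪ {C} = {C,G,T} (union, +1)
ADGJ@3: {G} ∩ {C,G,T} = {G} (intersection, +0)
HI@3: {C} ∪ {T} = {C,T} (union, +1)
HIM@3: {C,T} ∪ {G} = {C,G,T} (union, +1)
ADGHIJM@3: {G} ∩ {C,G,T} = {G} (intersection, +0)
DG@4: {G} ∩ {G} = {G} (intersection, +0)
DGJ@4: {G} ∪ {T} = {G,T} (union, +1)
ADGJ@4: {G} ∩ {G,T} = {G} (intersection, +0)
HI@4: {A} ∪ {C} = {A,C} (union, +1)
HIM@4: {A,C} ∩ {A} = {A} (intersection, +0)
ADGHIJM@4: {G} ∪ {A} = {A,G} (union, +1)
DG@5: {T} ∪ {A} = {A,T} (union, +1)
DGJ@5: {A,T} ∪ {C} = {A,C,T} (union, +1)
ADGJ@5: {A} ∩ {A,C,T} = {A} (intersection, +0)
HI@5: {G} ∪ {C} = {C,G} (union, +1)
HIM@5: {C,G} ∪ {T} = {C,G,T} (union, +1)
ADGHIJM@5: {A} ∪ {C,G,T} = {A,C,G,T} (union, +1)
per-site changes: [5, 3, 4, 4, 3, 5]; total = 24

5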